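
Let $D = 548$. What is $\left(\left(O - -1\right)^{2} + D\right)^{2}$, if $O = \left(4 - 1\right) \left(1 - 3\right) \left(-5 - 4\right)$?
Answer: $12766329$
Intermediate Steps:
$O = 54$ ($O = 3 \left(\left(-2\right) \left(-9\right)\right) = 3 \cdot 18 = 54$)
$\left(\left(O - -1\right)^{2} + D\right)^{2} = \left(\left(54 - -1\right)^{2} + 548\right)^{2} = \left(\left(54 + \left(-1 + 2\right)\right)^{2} + 548\right)^{2} = \left(\left(54 + 1\right)^{2} + 548\right)^{2} = \left(55^{2} + 548\right)^{2} = \left(3025 + 548\right)^{2} = 3573^{2} = 12766329$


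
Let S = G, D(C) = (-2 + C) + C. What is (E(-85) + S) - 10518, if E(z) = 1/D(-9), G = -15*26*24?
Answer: -397561/20 ≈ -19878.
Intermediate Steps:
D(C) = -2 + 2*C
G = -9360 (G = -390*24 = -9360)
S = -9360
E(z) = -1/20 (E(z) = 1/(-2 + 2*(-9)) = 1/(-2 - 18) = 1/(-20) = -1/20)
(E(-85) + S) - 10518 = (-1/20 - 9360) - 10518 = -187201/20 - 10518 = -397561/20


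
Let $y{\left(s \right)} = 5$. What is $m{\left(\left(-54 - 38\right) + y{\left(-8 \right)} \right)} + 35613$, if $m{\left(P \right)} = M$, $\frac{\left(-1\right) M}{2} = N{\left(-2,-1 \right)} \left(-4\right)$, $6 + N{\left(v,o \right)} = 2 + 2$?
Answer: $35597$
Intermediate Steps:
$N{\left(v,o \right)} = -2$ ($N{\left(v,o \right)} = -6 + \left(2 + 2\right) = -6 + 4 = -2$)
$M = -16$ ($M = - 2 \left(\left(-2\right) \left(-4\right)\right) = \left(-2\right) 8 = -16$)
$m{\left(P \right)} = -16$
$m{\left(\left(-54 - 38\right) + y{\left(-8 \right)} \right)} + 35613 = -16 + 35613 = 35597$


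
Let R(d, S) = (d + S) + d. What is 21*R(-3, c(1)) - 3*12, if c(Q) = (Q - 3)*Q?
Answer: -204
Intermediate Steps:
c(Q) = Q*(-3 + Q) (c(Q) = (-3 + Q)*Q = Q*(-3 + Q))
R(d, S) = S + 2*d (R(d, S) = (S + d) + d = S + 2*d)
21*R(-3, c(1)) - 3*12 = 21*(1*(-3 + 1) + 2*(-3)) - 3*12 = 21*(1*(-2) - 6) - 36 = 21*(-2 - 6) - 36 = 21*(-8) - 36 = -168 - 36 = -204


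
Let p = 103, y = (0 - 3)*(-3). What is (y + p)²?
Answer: 12544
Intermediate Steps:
y = 9 (y = -3*(-3) = 9)
(y + p)² = (9 + 103)² = 112² = 12544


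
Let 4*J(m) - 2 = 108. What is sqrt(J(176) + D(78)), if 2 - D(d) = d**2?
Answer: I*sqrt(24218)/2 ≈ 77.811*I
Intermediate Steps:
J(m) = 55/2 (J(m) = 1/2 + (1/4)*108 = 1/2 + 27 = 55/2)
D(d) = 2 - d**2
sqrt(J(176) + D(78)) = sqrt(55/2 + (2 - 1*78**2)) = sqrt(55/2 + (2 - 1*6084)) = sqrt(55/2 + (2 - 6084)) = sqrt(55/2 - 6082) = sqrt(-12109/2) = I*sqrt(24218)/2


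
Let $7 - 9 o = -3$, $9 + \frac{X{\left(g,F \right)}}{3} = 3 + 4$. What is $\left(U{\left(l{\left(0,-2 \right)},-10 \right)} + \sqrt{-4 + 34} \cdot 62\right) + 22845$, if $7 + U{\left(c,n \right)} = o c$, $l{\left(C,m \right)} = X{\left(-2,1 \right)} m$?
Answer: $\frac{68554}{3} + 62 \sqrt{30} \approx 23191.0$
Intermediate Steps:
$X{\left(g,F \right)} = -6$ ($X{\left(g,F \right)} = -27 + 3 \left(3 + 4\right) = -27 + 3 \cdot 7 = -27 + 21 = -6$)
$o = \frac{10}{9}$ ($o = \frac{7}{9} - - \frac{1}{3} = \frac{7}{9} + \frac{1}{3} = \frac{10}{9} \approx 1.1111$)
$l{\left(C,m \right)} = - 6 m$
$U{\left(c,n \right)} = -7 + \frac{10 c}{9}$
$\left(U{\left(l{\left(0,-2 \right)},-10 \right)} + \sqrt{-4 + 34} \cdot 62\right) + 22845 = \left(\left(-7 + \frac{10 \left(\left(-6\right) \left(-2\right)\right)}{9}\right) + \sqrt{-4 + 34} \cdot 62\right) + 22845 = \left(\left(-7 + \frac{10}{9} \cdot 12\right) + \sqrt{30} \cdot 62\right) + 22845 = \left(\left(-7 + \frac{40}{3}\right) + 62 \sqrt{30}\right) + 22845 = \left(\frac{19}{3} + 62 \sqrt{30}\right) + 22845 = \frac{68554}{3} + 62 \sqrt{30}$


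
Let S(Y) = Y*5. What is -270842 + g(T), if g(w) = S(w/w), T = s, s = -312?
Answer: -270837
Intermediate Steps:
S(Y) = 5*Y
T = -312
g(w) = 5 (g(w) = 5*(w/w) = 5*1 = 5)
-270842 + g(T) = -270842 + 5 = -270837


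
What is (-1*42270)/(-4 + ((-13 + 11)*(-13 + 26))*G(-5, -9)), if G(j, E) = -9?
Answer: -4227/23 ≈ -183.78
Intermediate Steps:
(-1*42270)/(-4 + ((-13 + 11)*(-13 + 26))*G(-5, -9)) = (-1*42270)/(-4 + ((-13 + 11)*(-13 + 26))*(-9)) = -42270/(-4 - 2*13*(-9)) = -42270/(-4 - 26*(-9)) = -42270/(-4 + 234) = -42270/230 = -42270*1/230 = -4227/23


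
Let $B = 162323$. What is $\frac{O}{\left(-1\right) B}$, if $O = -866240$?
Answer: $\frac{866240}{162323} \approx 5.3365$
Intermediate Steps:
$\frac{O}{\left(-1\right) B} = - \frac{866240}{\left(-1\right) 162323} = - \frac{866240}{-162323} = \left(-866240\right) \left(- \frac{1}{162323}\right) = \frac{866240}{162323}$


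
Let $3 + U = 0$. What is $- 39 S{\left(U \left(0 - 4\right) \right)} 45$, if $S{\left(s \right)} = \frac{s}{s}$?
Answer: $-1755$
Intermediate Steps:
$U = -3$ ($U = -3 + 0 = -3$)
$S{\left(s \right)} = 1$
$- 39 S{\left(U \left(0 - 4\right) \right)} 45 = \left(-39\right) 1 \cdot 45 = \left(-39\right) 45 = -1755$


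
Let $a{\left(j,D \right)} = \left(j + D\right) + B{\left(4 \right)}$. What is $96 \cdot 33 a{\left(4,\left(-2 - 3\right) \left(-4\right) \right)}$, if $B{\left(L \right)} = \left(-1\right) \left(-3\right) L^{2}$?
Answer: $228096$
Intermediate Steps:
$B{\left(L \right)} = 3 L^{2}$
$a{\left(j,D \right)} = 48 + D + j$ ($a{\left(j,D \right)} = \left(j + D\right) + 3 \cdot 4^{2} = \left(D + j\right) + 3 \cdot 16 = \left(D + j\right) + 48 = 48 + D + j$)
$96 \cdot 33 a{\left(4,\left(-2 - 3\right) \left(-4\right) \right)} = 96 \cdot 33 \left(48 + \left(-2 - 3\right) \left(-4\right) + 4\right) = 3168 \left(48 - -20 + 4\right) = 3168 \left(48 + 20 + 4\right) = 3168 \cdot 72 = 228096$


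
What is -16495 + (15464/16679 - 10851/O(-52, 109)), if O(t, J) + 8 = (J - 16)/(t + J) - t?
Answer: -80651472166/4820231 ≈ -16732.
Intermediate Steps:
O(t, J) = -8 - t + (-16 + J)/(J + t) (O(t, J) = -8 + ((J - 16)/(t + J) - t) = -8 + ((-16 + J)/(J + t) - t) = -8 + (-t + (-16 + J)/(J + t)) = -8 - t + (-16 + J)/(J + t))
-16495 + (15464/16679 - 10851/O(-52, 109)) = -16495 + (15464/16679 - 10851*(109 - 52)/(-16 - 1*(-52)² - 8*(-52) - 7*109 - 1*109*(-52))) = -16495 + (15464*(1/16679) - 10851*57/(-16 - 1*2704 + 416 - 763 + 5668)) = -16495 + (15464/16679 - 10851*57/(-16 - 2704 + 416 - 763 + 5668)) = -16495 + (15464/16679 - 10851/((1/57)*2601)) = -16495 + (15464/16679 - 10851/867/19) = -16495 + (15464/16679 - 10851*19/867) = -16495 + (15464/16679 - 68723/289) = -16495 - 1141761821/4820231 = -80651472166/4820231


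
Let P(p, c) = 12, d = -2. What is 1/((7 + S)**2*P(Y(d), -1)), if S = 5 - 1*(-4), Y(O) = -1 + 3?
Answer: 1/3072 ≈ 0.00032552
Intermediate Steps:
Y(O) = 2
S = 9 (S = 5 + 4 = 9)
1/((7 + S)**2*P(Y(d), -1)) = 1/((7 + 9)**2*12) = 1/(16**2*12) = 1/(256*12) = 1/3072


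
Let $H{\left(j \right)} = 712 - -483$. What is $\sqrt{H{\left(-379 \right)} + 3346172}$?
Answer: $\sqrt{3347367} \approx 1829.6$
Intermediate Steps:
$H{\left(j \right)} = 1195$ ($H{\left(j \right)} = 712 + 483 = 1195$)
$\sqrt{H{\left(-379 \right)} + 3346172} = \sqrt{1195 + 3346172} = \sqrt{3347367}$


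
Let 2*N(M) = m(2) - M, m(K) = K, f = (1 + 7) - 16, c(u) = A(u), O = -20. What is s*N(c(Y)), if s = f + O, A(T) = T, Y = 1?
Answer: -14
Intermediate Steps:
c(u) = u
f = -8 (f = 8 - 16 = -8)
N(M) = 1 - M/2 (N(M) = (2 - M)/2 = 1 - M/2)
s = -28 (s = -8 - 20 = -28)
s*N(c(Y)) = -28*(1 - ½*1) = -28*(1 - ½) = -28*½ = -14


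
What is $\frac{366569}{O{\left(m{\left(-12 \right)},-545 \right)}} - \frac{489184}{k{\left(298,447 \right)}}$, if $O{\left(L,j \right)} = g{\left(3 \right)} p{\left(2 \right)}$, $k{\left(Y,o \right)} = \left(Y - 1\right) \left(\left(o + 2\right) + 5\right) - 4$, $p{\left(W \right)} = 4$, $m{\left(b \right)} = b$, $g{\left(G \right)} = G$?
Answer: $\frac{24710047169}{809004} \approx 30544.0$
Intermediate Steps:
$k{\left(Y,o \right)} = -4 + \left(-1 + Y\right) \left(7 + o\right)$ ($k{\left(Y,o \right)} = \left(-1 + Y\right) \left(\left(2 + o\right) + 5\right) - 4 = \left(-1 + Y\right) \left(7 + o\right) - 4 = -4 + \left(-1 + Y\right) \left(7 + o\right)$)
$O{\left(L,j \right)} = 12$ ($O{\left(L,j \right)} = 3 \cdot 4 = 12$)
$\frac{366569}{O{\left(m{\left(-12 \right)},-545 \right)}} - \frac{489184}{k{\left(298,447 \right)}} = \frac{366569}{12} - \frac{489184}{-11 - 447 + 7 \cdot 298 + 298 \cdot 447} = 366569 \cdot \frac{1}{12} - \frac{489184}{-11 - 447 + 2086 + 133206} = \frac{366569}{12} - \frac{489184}{134834} = \frac{366569}{12} - \frac{244592}{67417} = \frac{24710047169}{809004}$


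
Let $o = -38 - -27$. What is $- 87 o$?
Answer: $957$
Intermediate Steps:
$o = -11$ ($o = -38 + 27 = -11$)
$- 87 o = \left(-87\right) \left(-11\right) = 957$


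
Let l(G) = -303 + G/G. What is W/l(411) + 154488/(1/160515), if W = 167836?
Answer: 3744443755402/151 ≈ 2.4798e+10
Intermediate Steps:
l(G) = -302 (l(G) = -303 + 1 = -302)
W/l(411) + 154488/(1/160515) = 167836/(-302) + 154488/(1/160515) = 167836*(-1/302) + 154488/(1/160515) = -83918/151 + 154488*160515 = -83918/151 + 24797641320 = 3744443755402/151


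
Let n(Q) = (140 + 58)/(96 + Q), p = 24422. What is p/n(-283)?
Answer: -207587/9 ≈ -23065.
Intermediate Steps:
n(Q) = 198/(96 + Q)
p/n(-283) = 24422/((198/(96 - 283))) = 24422/((198/(-187))) = 24422/((198*(-1/187))) = 24422/(-18/17) = 24422*(-17/18) = -207587/9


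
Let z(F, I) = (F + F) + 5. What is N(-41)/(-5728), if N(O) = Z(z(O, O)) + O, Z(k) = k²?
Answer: -184/179 ≈ -1.0279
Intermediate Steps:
z(F, I) = 5 + 2*F (z(F, I) = 2*F + 5 = 5 + 2*F)
N(O) = O + (5 + 2*O)² (N(O) = (5 + 2*O)² + O = O + (5 + 2*O)²)
N(-41)/(-5728) = (-41 + (5 + 2*(-41))²)/(-5728) = (-41 + (5 - 82)²)*(-1/5728) = (-41 + (-77)²)*(-1/5728) = (-41 + 5929)*(-1/5728) = 5888*(-1/5728) = -184/179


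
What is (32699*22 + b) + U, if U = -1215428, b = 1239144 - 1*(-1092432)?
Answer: 1835526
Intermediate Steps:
b = 2331576 (b = 1239144 + 1092432 = 2331576)
(32699*22 + b) + U = (32699*22 + 2331576) - 1215428 = (719378 + 2331576) - 1215428 = 3050954 - 1215428 = 1835526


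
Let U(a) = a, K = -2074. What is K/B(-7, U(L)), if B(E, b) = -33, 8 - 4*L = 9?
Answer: 2074/33 ≈ 62.849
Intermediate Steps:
L = -¼ (L = 2 - ¼*9 = 2 - 9/4 = -¼ ≈ -0.25000)
K/B(-7, U(L)) = -2074/(-33) = -2074*(-1/33) = 2074/33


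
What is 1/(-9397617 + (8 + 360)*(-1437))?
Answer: -1/9926433 ≈ -1.0074e-7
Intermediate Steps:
1/(-9397617 + (8 + 360)*(-1437)) = 1/(-9397617 + 368*(-1437)) = 1/(-9397617 - 528816) = 1/(-9926433) = -1/9926433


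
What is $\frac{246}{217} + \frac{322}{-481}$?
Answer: $\frac{48452}{104377} \approx 0.4642$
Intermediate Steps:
$\frac{246}{217} + \frac{322}{-481} = 246 \cdot \frac{1}{217} + 322 \left(- \frac{1}{481}\right) = \frac{246}{217} - \frac{322}{481} = \frac{48452}{104377}$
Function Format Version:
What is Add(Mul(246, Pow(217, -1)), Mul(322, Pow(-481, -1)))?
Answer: Rational(48452, 104377) ≈ 0.46420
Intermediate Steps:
Add(Mul(246, Pow(217, -1)), Mul(322, Pow(-481, -1))) = Add(Mul(246, Rational(1, 217)), Mul(322, Rational(-1, 481))) = Add(Rational(246, 217), Rational(-322, 481)) = Rational(48452, 104377)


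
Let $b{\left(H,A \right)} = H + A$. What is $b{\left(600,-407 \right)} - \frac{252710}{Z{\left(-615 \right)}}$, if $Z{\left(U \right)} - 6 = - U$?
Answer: $- \frac{132857}{621} \approx -213.94$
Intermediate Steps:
$b{\left(H,A \right)} = A + H$
$Z{\left(U \right)} = 6 - U$
$b{\left(600,-407 \right)} - \frac{252710}{Z{\left(-615 \right)}} = \left(-407 + 600\right) - \frac{252710}{6 - -615} = 193 - \frac{252710}{6 + 615} = 193 - \frac{252710}{621} = - \frac{132857}{621}$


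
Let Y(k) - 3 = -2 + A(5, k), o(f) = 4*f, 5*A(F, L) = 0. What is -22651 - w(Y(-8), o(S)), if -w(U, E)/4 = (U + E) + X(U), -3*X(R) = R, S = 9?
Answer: -67513/3 ≈ -22504.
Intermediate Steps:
A(F, L) = 0 (A(F, L) = (⅕)*0 = 0)
X(R) = -R/3
Y(k) = 1 (Y(k) = 3 + (-2 + 0) = 3 - 2 = 1)
w(U, E) = -4*E - 8*U/3 (w(U, E) = -4*((U + E) - U/3) = -4*((E + U) - U/3) = -4*(E + 2*U/3) = -4*E - 8*U/3)
-22651 - w(Y(-8), o(S)) = -22651 - (-16*9 - 8/3*1) = -22651 - (-4*36 - 8/3) = -22651 - (-144 - 8/3) = -22651 - 1*(-440/3) = -22651 + 440/3 = -67513/3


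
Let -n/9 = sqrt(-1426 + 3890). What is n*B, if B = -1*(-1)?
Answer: -36*sqrt(154) ≈ -446.75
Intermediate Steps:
B = 1
n = -36*sqrt(154) (n = -9*sqrt(-1426 + 3890) = -36*sqrt(154) ≈ -446.75)
n*B = -36*sqrt(154)*1 = -36*sqrt(154)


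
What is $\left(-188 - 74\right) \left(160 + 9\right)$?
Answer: $-44278$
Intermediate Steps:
$\left(-188 - 74\right) \left(160 + 9\right) = \left(-262\right) 169 = -44278$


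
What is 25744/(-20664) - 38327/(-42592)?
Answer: -38062415/110015136 ≈ -0.34597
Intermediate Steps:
25744/(-20664) - 38327/(-42592) = 25744*(-1/20664) - 38327*(-1/42592) = -3218/2583 + 38327/42592 = -38062415/110015136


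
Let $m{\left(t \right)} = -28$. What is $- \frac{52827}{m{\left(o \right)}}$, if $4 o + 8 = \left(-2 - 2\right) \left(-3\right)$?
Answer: $\frac{52827}{28} \approx 1886.7$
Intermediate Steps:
$o = 1$ ($o = -2 + \frac{\left(-2 - 2\right) \left(-3\right)}{4} = -2 + \frac{\left(-4\right) \left(-3\right)}{4} = -2 + \frac{1}{4} \cdot 12 = -2 + 3 = 1$)
$- \frac{52827}{m{\left(o \right)}} = - \frac{52827}{-28} = \left(-52827\right) \left(- \frac{1}{28}\right) = \frac{52827}{28}$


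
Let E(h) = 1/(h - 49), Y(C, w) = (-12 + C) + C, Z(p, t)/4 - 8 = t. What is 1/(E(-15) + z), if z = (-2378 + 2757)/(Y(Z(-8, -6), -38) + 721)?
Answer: 46400/23531 ≈ 1.9719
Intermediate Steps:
Z(p, t) = 32 + 4*t
Y(C, w) = -12 + 2*C
z = 379/725 (z = (-2378 + 2757)/((-12 + 2*(32 + 4*(-6))) + 721) = 379/((-12 + 2*(32 - 24)) + 721) = 379/((-12 + 2*8) + 721) = 379/((-12 + 16) + 721) = 379/(4 + 721) = 379/725 ≈ 0.52276)
E(h) = 1/(-49 + h)
1/(E(-15) + z) = 1/(1/(-49 - 15) + 379/725) = 1/(1/(-64) + 379/725) = 1/(-1/64 + 379/725) = 1/(23531/46400) = 46400/23531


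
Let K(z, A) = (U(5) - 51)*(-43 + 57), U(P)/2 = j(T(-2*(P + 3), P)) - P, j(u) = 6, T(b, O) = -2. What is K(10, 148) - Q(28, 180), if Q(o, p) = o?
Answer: -714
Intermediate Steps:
U(P) = 12 - 2*P (U(P) = 2*(6 - P) = 12 - 2*P)
K(z, A) = -686 (K(z, A) = ((12 - 2*5) - 51)*(-43 + 57) = ((12 - 10) - 51)*14 = (2 - 51)*14 = -49*14 = -686)
K(10, 148) - Q(28, 180) = -686 - 1*28 = -686 - 28 = -714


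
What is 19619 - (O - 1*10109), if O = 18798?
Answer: 10930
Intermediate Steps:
19619 - (O - 1*10109) = 19619 - (18798 - 1*10109) = 19619 - (18798 - 10109) = 19619 - 1*8689 = 19619 - 8689 = 10930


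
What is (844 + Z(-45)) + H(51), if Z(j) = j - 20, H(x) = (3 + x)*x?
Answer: 3533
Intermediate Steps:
H(x) = x*(3 + x)
Z(j) = -20 + j
(844 + Z(-45)) + H(51) = (844 + (-20 - 45)) + 51*(3 + 51) = (844 - 65) + 51*54 = 779 + 2754 = 3533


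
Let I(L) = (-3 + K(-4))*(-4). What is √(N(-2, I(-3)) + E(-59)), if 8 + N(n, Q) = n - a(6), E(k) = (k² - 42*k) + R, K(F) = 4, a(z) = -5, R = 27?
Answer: √5981 ≈ 77.337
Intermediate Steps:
E(k) = 27 + k² - 42*k (E(k) = (k² - 42*k) + 27 = 27 + k² - 42*k)
I(L) = -4 (I(L) = (-3 + 4)*(-4) = 1*(-4) = -4)
N(n, Q) = -3 + n (N(n, Q) = -8 + (n - 1*(-5)) = -8 + (n + 5) = -8 + (5 + n) = -3 + n)
√(N(-2, I(-3)) + E(-59)) = √((-3 - 2) + (27 + (-59)² - 42*(-59))) = √(-5 + (27 + 3481 + 2478)) = √(-5 + 5986) = √5981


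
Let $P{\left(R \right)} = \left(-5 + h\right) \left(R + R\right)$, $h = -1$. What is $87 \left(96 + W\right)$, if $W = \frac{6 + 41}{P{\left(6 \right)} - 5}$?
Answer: $\frac{639015}{77} \approx 8298.9$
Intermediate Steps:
$P{\left(R \right)} = - 12 R$ ($P{\left(R \right)} = \left(-5 - 1\right) \left(R + R\right) = - 6 \cdot 2 R = - 12 R$)
$W = - \frac{47}{77}$ ($W = \frac{6 + 41}{\left(-12\right) 6 - 5} = \frac{47}{-72 - 5} = \frac{47}{-77} = 47 \left(- \frac{1}{77}\right) = - \frac{47}{77} \approx -0.61039$)
$87 \left(96 + W\right) = 87 \left(96 - \frac{47}{77}\right) = 87 \cdot \frac{7345}{77} = \frac{639015}{77}$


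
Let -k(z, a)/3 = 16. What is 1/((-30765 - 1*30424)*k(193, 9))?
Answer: 1/2937072 ≈ 3.4048e-7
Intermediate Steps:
k(z, a) = -48 (k(z, a) = -3*16 = -48)
1/((-30765 - 1*30424)*k(193, 9)) = 1/(-30765 - 1*30424*(-48)) = -1/48/(-30765 - 30424) = -1/48/(-61189) = -1/61189*(-1/48) = 1/2937072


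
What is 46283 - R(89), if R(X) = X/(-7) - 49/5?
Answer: 1620693/35 ≈ 46306.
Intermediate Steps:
R(X) = -49/5 - X/7 (R(X) = X*(-1/7) - 49*1/5 = -X/7 - 49/5 = -49/5 - X/7)
46283 - R(89) = 46283 - (-49/5 - 1/7*89) = 46283 - (-49/5 - 89/7) = 46283 - 1*(-788/35) = 46283 + 788/35 = 1620693/35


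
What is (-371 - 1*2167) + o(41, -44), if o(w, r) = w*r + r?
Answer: -4386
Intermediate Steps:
o(w, r) = r + r*w (o(w, r) = r*w + r = r + r*w)
(-371 - 1*2167) + o(41, -44) = (-371 - 1*2167) - 44*(1 + 41) = (-371 - 2167) - 44*42 = -2538 - 1848 = -4386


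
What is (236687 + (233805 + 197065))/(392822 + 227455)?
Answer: 222519/206759 ≈ 1.0762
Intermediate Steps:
(236687 + (233805 + 197065))/(392822 + 227455) = (236687 + 430870)/620277 = 667557*(1/620277) = 222519/206759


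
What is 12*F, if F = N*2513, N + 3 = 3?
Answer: 0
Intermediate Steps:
N = 0 (N = -3 + 3 = 0)
F = 0 (F = 0*2513 = 0)
12*F = 12*0 = 0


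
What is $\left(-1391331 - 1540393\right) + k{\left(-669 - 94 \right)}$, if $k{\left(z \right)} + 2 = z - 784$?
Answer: $-2933273$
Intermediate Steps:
$k{\left(z \right)} = -786 + z$ ($k{\left(z \right)} = -2 + \left(z - 784\right) = -2 + \left(-784 + z\right) = -786 + z$)
$\left(-1391331 - 1540393\right) + k{\left(-669 - 94 \right)} = \left(-1391331 - 1540393\right) - 1549 = -2931724 - 1549 = -2933273$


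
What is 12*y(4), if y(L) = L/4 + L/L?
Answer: 24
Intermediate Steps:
y(L) = 1 + L/4 (y(L) = L*(¼) + 1 = L/4 + 1 = 1 + L/4)
12*y(4) = 12*(1 + (¼)*4) = 12*(1 + 1) = 12*2 = 24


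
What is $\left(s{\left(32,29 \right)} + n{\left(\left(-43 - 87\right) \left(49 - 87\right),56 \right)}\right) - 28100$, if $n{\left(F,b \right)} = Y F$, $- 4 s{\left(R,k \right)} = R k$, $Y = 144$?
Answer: $683028$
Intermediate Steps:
$s{\left(R,k \right)} = - \frac{R k}{4}$
$n{\left(F,b \right)} = 144 F$
$\left(s{\left(32,29 \right)} + n{\left(\left(-43 - 87\right) \left(49 - 87\right),56 \right)}\right) - 28100 = \left(\left(- \frac{1}{4}\right) 32 \cdot 29 + 144 \left(-43 - 87\right) \left(49 - 87\right)\right) - 28100 = \left(-232 + 144 \left(\left(-130\right) \left(-38\right)\right)\right) - 28100 = \left(-232 + 144 \cdot 4940\right) - 28100 = \left(-232 + 711360\right) - 28100 = 711128 - 28100 = 683028$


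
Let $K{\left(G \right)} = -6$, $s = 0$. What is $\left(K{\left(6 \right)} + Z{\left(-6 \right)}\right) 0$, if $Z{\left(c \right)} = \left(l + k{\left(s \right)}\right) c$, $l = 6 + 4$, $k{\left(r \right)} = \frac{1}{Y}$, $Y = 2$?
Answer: $0$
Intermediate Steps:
$k{\left(r \right)} = \frac{1}{2}$
$l = 10$
$Z{\left(c \right)} = \frac{21 c}{2}$ ($Z{\left(c \right)} = \left(10 + \frac{1}{2}\right) c = \frac{21 c}{2}$)
$\left(K{\left(6 \right)} + Z{\left(-6 \right)}\right) 0 = \left(-6 + \frac{21}{2} \left(-6\right)\right) 0 = \left(-6 - 63\right) 0 = \left(-69\right) 0 = 0$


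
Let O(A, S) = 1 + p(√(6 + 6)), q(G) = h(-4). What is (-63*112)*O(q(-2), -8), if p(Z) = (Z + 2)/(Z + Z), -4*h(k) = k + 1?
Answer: -10584 - 1176*√3 ≈ -12621.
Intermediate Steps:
h(k) = -¼ - k/4 (h(k) = -(k + 1)/4 = -(1 + k)/4 = -¼ - k/4)
p(Z) = (2 + Z)/(2*Z) (p(Z) = (2 + Z)/((2*Z)) = (2 + Z)*(1/(2*Z)) = (2 + Z)/(2*Z))
q(G) = ¾ (q(G) = -¼ - ¼*(-4) = -¼ + 1 = ¾)
O(A, S) = 1 + √3*(2 + 2*√3)/12 (O(A, S) = 1 + (2 + √(6 + 6))/(2*(√(6 + 6))) = 1 + (2 + √12)/(2*(√12)) = 1 + (2 + 2*√3)/(2*((2*√3))) = 1 + (√3/6)*(2 + 2*√3)/2 = 1 + √3*(2 + 2*√3)/12)
(-63*112)*O(q(-2), -8) = (-63*112)*(3/2 + √3/6) = -7056*(3/2 + √3/6) = -10584 - 1176*√3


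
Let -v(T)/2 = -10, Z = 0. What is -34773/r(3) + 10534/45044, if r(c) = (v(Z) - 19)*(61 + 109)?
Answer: -195565529/957185 ≈ -204.31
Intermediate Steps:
v(T) = 20 (v(T) = -2*(-10) = 20)
r(c) = 170 (r(c) = (20 - 19)*(61 + 109) = 1*170 = 170)
-34773/r(3) + 10534/45044 = -34773/170 + 10534/45044 = -34773*1/170 + 10534*(1/45044) = -34773/170 + 5267/22522 = -195565529/957185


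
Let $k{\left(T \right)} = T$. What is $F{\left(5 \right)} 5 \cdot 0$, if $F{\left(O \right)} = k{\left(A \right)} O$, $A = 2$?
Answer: $0$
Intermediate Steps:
$F{\left(O \right)} = 2 O$
$F{\left(5 \right)} 5 \cdot 0 = 2 \cdot 5 \cdot 5 \cdot 0 = 10 \cdot 5 \cdot 0 = 50 \cdot 0 = 0$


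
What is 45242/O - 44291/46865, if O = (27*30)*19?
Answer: 11066368/5548095 ≈ 1.9946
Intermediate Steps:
O = 15390 (O = 810*19 = 15390)
45242/O - 44291/46865 = 45242/15390 - 44291/46865 = 45242*(1/15390) - 44291*1/46865 = 22621/7695 - 3407/3605 = 11066368/5548095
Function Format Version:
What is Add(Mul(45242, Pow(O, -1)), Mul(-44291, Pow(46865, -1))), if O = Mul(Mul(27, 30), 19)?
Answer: Rational(11066368, 5548095) ≈ 1.9946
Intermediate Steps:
O = 15390 (O = Mul(810, 19) = 15390)
Add(Mul(45242, Pow(O, -1)), Mul(-44291, Pow(46865, -1))) = Add(Mul(45242, Pow(15390, -1)), Mul(-44291, Pow(46865, -1))) = Add(Mul(45242, Rational(1, 15390)), Mul(-44291, Rational(1, 46865))) = Add(Rational(22621, 7695), Rational(-3407, 3605)) = Rational(11066368, 5548095)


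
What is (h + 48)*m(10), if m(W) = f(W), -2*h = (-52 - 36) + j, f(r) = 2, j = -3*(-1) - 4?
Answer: 185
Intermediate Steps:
j = -1 (j = 3 - 4 = -1)
h = 89/2 (h = -((-52 - 36) - 1)/2 = -(-88 - 1)/2 = -½*(-89) = 89/2 ≈ 44.500)
m(W) = 2
(h + 48)*m(10) = (89/2 + 48)*2 = (185/2)*2 = 185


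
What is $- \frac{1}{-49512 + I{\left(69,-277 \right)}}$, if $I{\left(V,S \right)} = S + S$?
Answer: $\frac{1}{50066} \approx 1.9974 \cdot 10^{-5}$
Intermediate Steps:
$I{\left(V,S \right)} = 2 S$
$- \frac{1}{-49512 + I{\left(69,-277 \right)}} = - \frac{1}{-49512 + 2 \left(-277\right)} = - \frac{1}{-49512 - 554} = - \frac{1}{-50066} = \left(-1\right) \left(- \frac{1}{50066}\right) = \frac{1}{50066}$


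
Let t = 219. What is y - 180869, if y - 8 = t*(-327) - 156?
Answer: -252630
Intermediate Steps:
y = -71761 (y = 8 + (219*(-327) - 156) = 8 + (-71613 - 156) = 8 - 71769 = -71761)
y - 180869 = -71761 - 180869 = -252630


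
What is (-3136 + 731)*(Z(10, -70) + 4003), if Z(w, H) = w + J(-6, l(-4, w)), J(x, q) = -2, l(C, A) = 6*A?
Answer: -9646455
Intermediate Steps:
Z(w, H) = -2 + w (Z(w, H) = w - 2 = -2 + w)
(-3136 + 731)*(Z(10, -70) + 4003) = (-3136 + 731)*((-2 + 10) + 4003) = -2405*(8 + 4003) = -2405*4011 = -9646455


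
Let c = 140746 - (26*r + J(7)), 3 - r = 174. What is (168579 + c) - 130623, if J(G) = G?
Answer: 183141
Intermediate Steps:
r = -171 (r = 3 - 1*174 = 3 - 174 = -171)
c = 145185 (c = 140746 - (26*(-171) + 7) = 140746 - (-4446 + 7) = 140746 - 1*(-4439) = 140746 + 4439 = 145185)
(168579 + c) - 130623 = (168579 + 145185) - 130623 = 313764 - 130623 = 183141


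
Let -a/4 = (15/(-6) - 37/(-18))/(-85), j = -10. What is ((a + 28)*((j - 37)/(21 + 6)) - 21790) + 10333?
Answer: -237650323/20655 ≈ -11506.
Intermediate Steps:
a = -16/765 (a = -4*(15/(-6) - 37/(-18))/(-85) = -4*(15*(-1/6) - 37*(-1/18))*(-1)/85 = -4*(-5/2 + 37/18)*(-1)/85 = -(-16)*(-1)/(9*85) = -4*4/765 = -16/765 ≈ -0.020915)
((a + 28)*((j - 37)/(21 + 6)) - 21790) + 10333 = ((-16/765 + 28)*((-10 - 37)/(21 + 6)) - 21790) + 10333 = (21404*(-47/27)/765 - 21790) + 10333 = (21404*(-47*1/27)/765 - 21790) + 10333 = ((21404/765)*(-47/27) - 21790) + 10333 = (-1005988/20655 - 21790) + 10333 = -451078438/20655 + 10333 = -237650323/20655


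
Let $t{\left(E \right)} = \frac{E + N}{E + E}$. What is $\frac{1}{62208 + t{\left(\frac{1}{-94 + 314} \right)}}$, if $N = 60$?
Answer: $\frac{2}{137617} \approx 1.4533 \cdot 10^{-5}$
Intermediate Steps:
$t{\left(E \right)} = \frac{60 + E}{2 E}$ ($t{\left(E \right)} = \frac{E + 60}{E + E} = \frac{60 + E}{2 E}$)
$\frac{1}{62208 + t{\left(\frac{1}{-94 + 314} \right)}} = \frac{1}{62208 + \frac{60 + \frac{1}{-94 + 314}}{2 \frac{1}{-94 + 314}}} = \frac{1}{62208 + \frac{60 + \frac{1}{220}}{2 \cdot \frac{1}{220}}} = \frac{1}{62208 + \frac{\frac{1}{\frac{1}{220}} \left(60 + \frac{1}{220}\right)}{2}} = \frac{1}{62208 + \frac{1}{2} \cdot 220 \cdot \frac{13201}{220}} = \frac{1}{62208 + \frac{13201}{2}} = \frac{1}{\frac{137617}{2}} = \frac{2}{137617}$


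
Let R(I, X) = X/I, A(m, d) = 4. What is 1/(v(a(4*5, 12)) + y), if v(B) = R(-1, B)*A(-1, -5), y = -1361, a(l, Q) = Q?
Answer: -1/1409 ≈ -0.00070972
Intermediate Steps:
v(B) = -4*B (v(B) = (B/(-1))*4 = (B*(-1))*4 = -B*4 = -4*B)
1/(v(a(4*5, 12)) + y) = 1/(-4*12 - 1361) = 1/(-48 - 1361) = 1/(-1409) = -1/1409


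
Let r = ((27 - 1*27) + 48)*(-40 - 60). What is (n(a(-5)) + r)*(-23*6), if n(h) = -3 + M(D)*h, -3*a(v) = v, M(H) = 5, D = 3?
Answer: 661664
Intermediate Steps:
a(v) = -v/3
n(h) = -3 + 5*h
r = -4800 (r = ((27 - 27) + 48)*(-100) = (0 + 48)*(-100) = 48*(-100) = -4800)
(n(a(-5)) + r)*(-23*6) = ((-3 + 5*(-⅓*(-5))) - 4800)*(-23*6) = ((-3 + 5*(5/3)) - 4800)*(-138) = ((-3 + 25/3) - 4800)*(-138) = (16/3 - 4800)*(-138) = -14384/3*(-138) = 661664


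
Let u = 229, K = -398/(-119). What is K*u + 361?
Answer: 134101/119 ≈ 1126.9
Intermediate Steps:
K = 398/119 (K = -398*(-1/119) = 398/119 ≈ 3.3445)
K*u + 361 = (398/119)*229 + 361 = 91142/119 + 361 = 134101/119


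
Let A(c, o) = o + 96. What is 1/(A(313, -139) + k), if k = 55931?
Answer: 1/55888 ≈ 1.7893e-5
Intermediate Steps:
A(c, o) = 96 + o
1/(A(313, -139) + k) = 1/((96 - 139) + 55931) = 1/(-43 + 55931) = 1/55888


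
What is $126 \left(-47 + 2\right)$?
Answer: $-5670$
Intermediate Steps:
$126 \left(-47 + 2\right) = 126 \left(-45\right) = -5670$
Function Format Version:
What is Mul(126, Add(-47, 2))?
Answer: -5670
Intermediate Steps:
Mul(126, Add(-47, 2)) = Mul(126, -45) = -5670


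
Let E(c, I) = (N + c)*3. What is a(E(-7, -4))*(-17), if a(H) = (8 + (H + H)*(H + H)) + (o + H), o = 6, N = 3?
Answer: -9826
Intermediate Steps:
E(c, I) = 9 + 3*c (E(c, I) = (3 + c)*3 = 9 + 3*c)
a(H) = 14 + H + 4*H² (a(H) = (8 + (H + H)*(H + H)) + (6 + H) = (8 + (2*H)*(2*H)) + (6 + H) = (8 + 4*H²) + (6 + H) = 14 + H + 4*H²)
a(E(-7, -4))*(-17) = (14 + (9 + 3*(-7)) + 4*(9 + 3*(-7))²)*(-17) = (14 + (9 - 21) + 4*(9 - 21)²)*(-17) = (14 - 12 + 4*(-12)²)*(-17) = (14 - 12 + 4*144)*(-17) = (14 - 12 + 576)*(-17) = 578*(-17) = -9826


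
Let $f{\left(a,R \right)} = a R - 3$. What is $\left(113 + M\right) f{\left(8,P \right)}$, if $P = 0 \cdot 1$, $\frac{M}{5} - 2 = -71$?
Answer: $696$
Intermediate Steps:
$M = -345$ ($M = 10 + 5 \left(-71\right) = 10 - 355 = -345$)
$P = 0$
$f{\left(a,R \right)} = -3 + R a$ ($f{\left(a,R \right)} = R a - 3 = -3 + R a$)
$\left(113 + M\right) f{\left(8,P \right)} = \left(113 - 345\right) \left(-3 + 0 \cdot 8\right) = - 232 \left(-3 + 0\right) = \left(-232\right) \left(-3\right) = 696$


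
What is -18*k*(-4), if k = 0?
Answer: 0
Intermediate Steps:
-18*k*(-4) = -18*0*(-4) = 0*(-4) = 0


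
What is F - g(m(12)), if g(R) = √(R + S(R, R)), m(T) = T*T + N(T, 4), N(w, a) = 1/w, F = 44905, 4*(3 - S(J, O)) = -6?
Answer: 44905 - √5349/6 ≈ 44893.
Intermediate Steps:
S(J, O) = 9/2 (S(J, O) = 3 - ¼*(-6) = 3 + 3/2 = 9/2)
m(T) = 1/T + T² (m(T) = T*T + 1/T = T² + 1/T = 1/T + T²)
g(R) = √(9/2 + R) (g(R) = √(R + 9/2) = √(9/2 + R))
F - g(m(12)) = 44905 - √(18 + 4*((1 + 12³)/12))/2 = 44905 - √(18 + 4*((1 + 1728)/12))/2 = 44905 - √(18 + 4*((1/12)*1729))/2 = 44905 - √(18 + 4*(1729/12))/2 = 44905 - √(18 + 1729/3)/2 = 44905 - √(1783/3)/2 = 44905 - √5349/3/2 = 44905 - √5349/6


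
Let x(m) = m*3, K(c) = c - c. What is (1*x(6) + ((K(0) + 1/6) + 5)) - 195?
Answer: -1031/6 ≈ -171.83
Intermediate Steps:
K(c) = 0
x(m) = 3*m
(1*x(6) + ((K(0) + 1/6) + 5)) - 195 = (1*(3*6) + ((0 + 1/6) + 5)) - 195 = (1*18 + ((0 + 1*(⅙)) + 5)) - 195 = (18 + ((0 + ⅙) + 5)) - 195 = (18 + (⅙ + 5)) - 195 = (18 + 31/6) - 195 = 139/6 - 195 = -1031/6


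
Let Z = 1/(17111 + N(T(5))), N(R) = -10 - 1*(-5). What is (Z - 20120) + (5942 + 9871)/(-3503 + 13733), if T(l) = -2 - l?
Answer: -293384701516/14582865 ≈ -20118.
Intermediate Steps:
N(R) = -5 (N(R) = -10 + 5 = -5)
Z = 1/17106 (Z = 1/(17111 - 5) = 1/17106 ≈ 5.8459e-5)
(Z - 20120) + (5942 + 9871)/(-3503 + 13733) = (1/17106 - 20120) + (5942 + 9871)/(-3503 + 13733) = -344172719/17106 + 15813/10230 = -344172719/17106 + 15813*(1/10230) = -344172719/17106 + 5271/3410 = -293384701516/14582865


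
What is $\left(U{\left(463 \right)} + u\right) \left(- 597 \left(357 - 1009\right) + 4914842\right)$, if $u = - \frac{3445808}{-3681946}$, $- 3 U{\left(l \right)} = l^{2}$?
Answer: $- \frac{2093217082055819950}{5522919} \approx -3.7901 \cdot 10^{11}$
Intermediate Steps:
$U{\left(l \right)} = - \frac{l^{2}}{3}$
$u = \frac{1722904}{1840973}$ ($u = \left(-3445808\right) \left(- \frac{1}{3681946}\right) = \frac{1722904}{1840973} \approx 0.93587$)
$\left(U{\left(463 \right)} + u\right) \left(- 597 \left(357 - 1009\right) + 4914842\right) = \left(- \frac{463^{2}}{3} + \frac{1722904}{1840973}\right) \left(- 597 \left(357 - 1009\right) + 4914842\right) = \left(\left(- \frac{1}{3}\right) 214369 + \frac{1722904}{1840973}\right) \left(\left(-597\right) \left(-652\right) + 4914842\right) = \left(- \frac{214369}{3} + \frac{1722904}{1840973}\right) \left(389244 + 4914842\right) = \left(- \frac{394642372325}{5522919}\right) 5304086 = - \frac{2093217082055819950}{5522919}$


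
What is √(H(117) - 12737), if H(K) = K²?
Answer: 2*√238 ≈ 30.854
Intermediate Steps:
√(H(117) - 12737) = √(117² - 12737) = √(13689 - 12737) = √952 = 2*√238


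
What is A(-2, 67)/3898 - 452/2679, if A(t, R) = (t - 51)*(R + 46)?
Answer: -17806427/10442742 ≈ -1.7051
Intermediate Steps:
A(t, R) = (-51 + t)*(46 + R)
A(-2, 67)/3898 - 452/2679 = (-2346 - 51*67 + 46*(-2) + 67*(-2))/3898 - 452/2679 = (-2346 - 3417 - 92 - 134)*(1/3898) - 452*1/2679 = -5989*1/3898 - 452/2679 = -5989/3898 - 452/2679 = -17806427/10442742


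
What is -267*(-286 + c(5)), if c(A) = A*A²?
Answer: 42987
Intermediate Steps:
c(A) = A³
-267*(-286 + c(5)) = -267*(-286 + 5³) = -267*(-286 + 125) = -267*(-161) = 42987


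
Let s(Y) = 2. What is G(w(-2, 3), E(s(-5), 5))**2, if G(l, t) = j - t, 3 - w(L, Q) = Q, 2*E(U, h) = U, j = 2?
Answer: 1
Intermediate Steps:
E(U, h) = U/2
w(L, Q) = 3 - Q
G(l, t) = 2 - t
G(w(-2, 3), E(s(-5), 5))**2 = (2 - 2/2)**2 = (2 - 1*1)**2 = (2 - 1)**2 = 1**2 = 1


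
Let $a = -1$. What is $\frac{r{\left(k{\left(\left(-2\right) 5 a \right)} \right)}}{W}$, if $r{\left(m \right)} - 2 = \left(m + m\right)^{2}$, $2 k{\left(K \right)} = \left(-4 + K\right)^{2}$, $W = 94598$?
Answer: $\frac{649}{47299} \approx 0.013721$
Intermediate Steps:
$k{\left(K \right)} = \frac{\left(-4 + K\right)^{2}}{2}$
$r{\left(m \right)} = 2 + 4 m^{2}$ ($r{\left(m \right)} = 2 + \left(m + m\right)^{2} = 2 + \left(2 m\right)^{2} = 2 + 4 m^{2}$)
$\frac{r{\left(k{\left(\left(-2\right) 5 a \right)} \right)}}{W} = \frac{2 + 4 \left(\frac{\left(-4 + \left(-2\right) 5 \left(-1\right)\right)^{2}}{2}\right)^{2}}{94598} = \left(2 + 4 \left(\frac{\left(-4 - -10\right)^{2}}{2}\right)^{2}\right) \frac{1}{94598} = \left(2 + 4 \left(\frac{\left(-4 + 10\right)^{2}}{2}\right)^{2}\right) \frac{1}{94598} = \left(2 + 4 \left(\frac{6^{2}}{2}\right)^{2}\right) \frac{1}{94598} = \left(2 + 4 \left(\frac{1}{2} \cdot 36\right)^{2}\right) \frac{1}{94598} = \left(2 + 4 \cdot 18^{2}\right) \frac{1}{94598} = \left(2 + 4 \cdot 324\right) \frac{1}{94598} = \left(2 + 1296\right) \frac{1}{94598} = 1298 \cdot \frac{1}{94598} = \frac{649}{47299}$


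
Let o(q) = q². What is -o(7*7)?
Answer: -2401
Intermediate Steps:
-o(7*7) = -(7*7)² = -1*49² = -1*2401 = -2401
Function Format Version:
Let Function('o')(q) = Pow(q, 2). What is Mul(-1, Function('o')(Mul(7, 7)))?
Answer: -2401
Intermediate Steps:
Mul(-1, Function('o')(Mul(7, 7))) = Mul(-1, Pow(Mul(7, 7), 2)) = Mul(-1, Pow(49, 2)) = Mul(-1, 2401) = -2401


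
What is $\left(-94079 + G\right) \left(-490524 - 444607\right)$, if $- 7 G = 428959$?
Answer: $\frac{1016966184072}{7} \approx 1.4528 \cdot 10^{11}$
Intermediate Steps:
$G = - \frac{428959}{7}$ ($G = \left(- \frac{1}{7}\right) 428959 = - \frac{428959}{7} \approx -61280.0$)
$\left(-94079 + G\right) \left(-490524 - 444607\right) = \left(-94079 - \frac{428959}{7}\right) \left(-490524 - 444607\right) = \left(- \frac{1087512}{7}\right) \left(-935131\right) = \frac{1016966184072}{7}$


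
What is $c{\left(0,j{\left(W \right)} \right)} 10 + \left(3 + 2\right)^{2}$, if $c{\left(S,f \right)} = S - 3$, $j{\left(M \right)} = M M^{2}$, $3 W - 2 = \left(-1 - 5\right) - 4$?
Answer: $-5$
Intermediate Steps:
$W = - \frac{8}{3}$ ($W = \frac{2}{3} + \frac{\left(-1 - 5\right) - 4}{3} = \frac{2}{3} + \frac{-6 - 4}{3} = \frac{2}{3} + \frac{1}{3} \left(-10\right) = \frac{2}{3} - \frac{10}{3} = - \frac{8}{3} \approx -2.6667$)
$j{\left(M \right)} = M^{3}$
$c{\left(S,f \right)} = -3 + S$
$c{\left(0,j{\left(W \right)} \right)} 10 + \left(3 + 2\right)^{2} = \left(-3 + 0\right) 10 + \left(3 + 2\right)^{2} = \left(-3\right) 10 + 5^{2} = -30 + 25 = -5$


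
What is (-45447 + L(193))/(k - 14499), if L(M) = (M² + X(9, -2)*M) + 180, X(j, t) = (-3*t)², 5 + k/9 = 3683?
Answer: -1070/18603 ≈ -0.057518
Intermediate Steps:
k = 33102 (k = -45 + 9*3683 = -45 + 33147 = 33102)
X(j, t) = 9*t²
L(M) = 180 + M² + 36*M (L(M) = (M² + (9*(-2)²)*M) + 180 = (M² + (9*4)*M) + 180 = (M² + 36*M) + 180 = 180 + M² + 36*M)
(-45447 + L(193))/(k - 14499) = (-45447 + (180 + 193² + 36*193))/(33102 - 14499) = (-45447 + (180 + 37249 + 6948))/18603 = (-45447 + 44377)*(1/18603) = -1070*1/18603 = -1070/18603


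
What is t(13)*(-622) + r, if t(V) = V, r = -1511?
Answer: -9597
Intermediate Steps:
t(13)*(-622) + r = 13*(-622) - 1511 = -8086 - 1511 = -9597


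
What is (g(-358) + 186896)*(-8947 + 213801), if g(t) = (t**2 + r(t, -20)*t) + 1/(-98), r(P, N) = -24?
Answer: 3248768831165/49 ≈ 6.6301e+10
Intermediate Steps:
g(t) = -1/98 + t**2 - 24*t (g(t) = (t**2 - 24*t) + 1/(-98) = (t**2 - 24*t) - 1/98 = -1/98 + t**2 - 24*t)
(g(-358) + 186896)*(-8947 + 213801) = ((-1/98 + (-358)**2 - 24*(-358)) + 186896)*(-8947 + 213801) = ((-1/98 + 128164 + 8592) + 186896)*204854 = (13402087/98 + 186896)*204854 = (31717895/98)*204854 = 3248768831165/49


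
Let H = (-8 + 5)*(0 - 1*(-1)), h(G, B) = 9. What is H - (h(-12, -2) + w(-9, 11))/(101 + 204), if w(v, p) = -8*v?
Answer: -996/305 ≈ -3.2656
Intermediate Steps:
H = -3 (H = -3*(0 + 1) = -3*1 = -3)
H - (h(-12, -2) + w(-9, 11))/(101 + 204) = -3 - (9 - 8*(-9))/(101 + 204) = -3 - (9 + 72)/305 = -3 - 81/305 = -996/305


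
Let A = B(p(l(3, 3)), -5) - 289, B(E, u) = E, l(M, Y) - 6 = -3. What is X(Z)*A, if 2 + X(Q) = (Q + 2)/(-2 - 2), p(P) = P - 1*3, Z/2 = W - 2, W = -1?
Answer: 289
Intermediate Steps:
Z = -6 (Z = 2*(-1 - 2) = 2*(-3) = -6)
l(M, Y) = 3 (l(M, Y) = 6 - 3 = 3)
p(P) = -3 + P (p(P) = P - 3 = -3 + P)
X(Q) = -5/2 - Q/4 (X(Q) = -2 + (Q + 2)/(-2 - 2) = -2 + (2 + Q)/(-4) = -2 + (2 + Q)*(-¼) = -2 + (-½ - Q/4) = -5/2 - Q/4)
A = -289 (A = (-3 + 3) - 289 = 0 - 289 = -289)
X(Z)*A = (-5/2 - ¼*(-6))*(-289) = (-5/2 + 3/2)*(-289) = -1*(-289) = 289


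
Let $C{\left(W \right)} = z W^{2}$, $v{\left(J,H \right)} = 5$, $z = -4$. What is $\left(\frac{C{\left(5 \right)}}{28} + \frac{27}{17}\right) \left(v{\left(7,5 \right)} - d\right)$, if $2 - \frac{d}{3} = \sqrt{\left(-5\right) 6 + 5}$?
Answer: $\frac{236}{119} - \frac{3540 i}{119} \approx 1.9832 - 29.748 i$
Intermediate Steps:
$C{\left(W \right)} = - 4 W^{2}$
$d = 6 - 15 i$ ($d = 6 - 3 \sqrt{\left(-5\right) 6 + 5} = 6 - 3 \sqrt{-30 + 5} = 6 - 3 \sqrt{-25} = 6 - 3 \cdot 5 i = 6 - 15 i \approx 6.0 - 15.0 i$)
$\left(\frac{C{\left(5 \right)}}{28} + \frac{27}{17}\right) \left(v{\left(7,5 \right)} - d\right) = \left(\frac{\left(-4\right) 5^{2}}{28} + \frac{27}{17}\right) \left(5 - \left(6 - 15 i\right)\right) = \left(\left(-4\right) 25 \cdot \frac{1}{28} + 27 \cdot \frac{1}{17}\right) \left(5 - \left(6 - 15 i\right)\right) = \left(\left(-100\right) \frac{1}{28} + \frac{27}{17}\right) \left(-1 + 15 i\right) = \left(- \frac{25}{7} + \frac{27}{17}\right) \left(-1 + 15 i\right) = - \frac{236 \left(-1 + 15 i\right)}{119} = \frac{236}{119} - \frac{3540 i}{119}$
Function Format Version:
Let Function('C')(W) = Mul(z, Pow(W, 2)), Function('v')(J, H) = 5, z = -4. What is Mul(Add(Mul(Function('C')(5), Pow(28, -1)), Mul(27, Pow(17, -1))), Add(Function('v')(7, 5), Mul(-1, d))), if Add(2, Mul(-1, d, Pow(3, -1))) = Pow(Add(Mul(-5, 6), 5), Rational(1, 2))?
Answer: Add(Rational(236, 119), Mul(Rational(-3540, 119), I)) ≈ Add(1.9832, Mul(-29.748, I))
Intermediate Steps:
Function('C')(W) = Mul(-4, Pow(W, 2))
d = Add(6, Mul(-15, I)) (d = Add(6, Mul(-3, Pow(Add(Mul(-5, 6), 5), Rational(1, 2)))) = Add(6, Mul(-3, Pow(Add(-30, 5), Rational(1, 2)))) = Add(6, Mul(-3, Pow(-25, Rational(1, 2)))) = Add(6, Mul(-3, Mul(5, I))) = Add(6, Mul(-15, I)) ≈ Add(6.0000, Mul(-15.000, I)))
Mul(Add(Mul(Function('C')(5), Pow(28, -1)), Mul(27, Pow(17, -1))), Add(Function('v')(7, 5), Mul(-1, d))) = Mul(Add(Mul(Mul(-4, Pow(5, 2)), Pow(28, -1)), Mul(27, Pow(17, -1))), Add(5, Mul(-1, Add(6, Mul(-15, I))))) = Mul(Add(Mul(Mul(-4, 25), Rational(1, 28)), Mul(27, Rational(1, 17))), Add(5, Add(-6, Mul(15, I)))) = Mul(Add(Mul(-100, Rational(1, 28)), Rational(27, 17)), Add(-1, Mul(15, I))) = Mul(Add(Rational(-25, 7), Rational(27, 17)), Add(-1, Mul(15, I))) = Mul(Rational(-236, 119), Add(-1, Mul(15, I))) = Add(Rational(236, 119), Mul(Rational(-3540, 119), I))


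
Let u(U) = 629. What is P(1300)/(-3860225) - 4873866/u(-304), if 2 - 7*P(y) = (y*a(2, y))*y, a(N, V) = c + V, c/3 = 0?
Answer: -7665742509424/999798275 ≈ -7667.3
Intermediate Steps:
c = 0 (c = 3*0 = 0)
a(N, V) = V (a(N, V) = 0 + V = V)
P(y) = 2/7 - y³/7 (P(y) = 2/7 - y*y*y/7 = 2/7 - y²*y/7 = 2/7 - y³/7)
P(1300)/(-3860225) - 4873866/u(-304) = (2/7 - ⅐*1300³)/(-3860225) - 4873866/629 = (2/7 - ⅐*2197000000)*(-1/3860225) - 4873866*1/629 = (2/7 - 2197000000/7)*(-1/3860225) - 286698/37 = -2196999998/7*(-1/3860225) - 286698/37 = 2196999998/27021575 - 286698/37 = -7665742509424/999798275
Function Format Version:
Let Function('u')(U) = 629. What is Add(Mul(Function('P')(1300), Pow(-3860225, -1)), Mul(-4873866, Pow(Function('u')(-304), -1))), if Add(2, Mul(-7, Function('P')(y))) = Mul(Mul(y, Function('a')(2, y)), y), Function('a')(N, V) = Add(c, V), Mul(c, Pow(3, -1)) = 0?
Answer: Rational(-7665742509424, 999798275) ≈ -7667.3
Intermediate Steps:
c = 0 (c = Mul(3, 0) = 0)
Function('a')(N, V) = V (Function('a')(N, V) = Add(0, V) = V)
Function('P')(y) = Add(Rational(2, 7), Mul(Rational(-1, 7), Pow(y, 3))) (Function('P')(y) = Add(Rational(2, 7), Mul(Rational(-1, 7), Mul(Mul(y, y), y))) = Add(Rational(2, 7), Mul(Rational(-1, 7), Mul(Pow(y, 2), y))) = Add(Rational(2, 7), Mul(Rational(-1, 7), Pow(y, 3))))
Add(Mul(Function('P')(1300), Pow(-3860225, -1)), Mul(-4873866, Pow(Function('u')(-304), -1))) = Add(Mul(Add(Rational(2, 7), Mul(Rational(-1, 7), Pow(1300, 3))), Pow(-3860225, -1)), Mul(-4873866, Pow(629, -1))) = Add(Mul(Add(Rational(2, 7), Mul(Rational(-1, 7), 2197000000)), Rational(-1, 3860225)), Mul(-4873866, Rational(1, 629))) = Add(Mul(Add(Rational(2, 7), Rational(-2197000000, 7)), Rational(-1, 3860225)), Rational(-286698, 37)) = Add(Mul(Rational(-2196999998, 7), Rational(-1, 3860225)), Rational(-286698, 37)) = Add(Rational(2196999998, 27021575), Rational(-286698, 37)) = Rational(-7665742509424, 999798275)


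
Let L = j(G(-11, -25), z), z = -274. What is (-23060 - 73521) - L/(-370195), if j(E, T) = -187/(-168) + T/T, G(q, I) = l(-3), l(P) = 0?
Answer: -1201327790641/12438552 ≈ -96581.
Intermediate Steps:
G(q, I) = 0
j(E, T) = 355/168 (j(E, T) = -187*(-1/168) + 1 = 187/168 + 1 = 355/168)
L = 355/168 ≈ 2.1131
(-23060 - 73521) - L/(-370195) = (-23060 - 73521) - 355/(168*(-370195)) = -96581 - 355*(-1)/(168*370195) = -96581 - 1*(-71/12438552) = -96581 + 71/12438552 = -1201327790641/12438552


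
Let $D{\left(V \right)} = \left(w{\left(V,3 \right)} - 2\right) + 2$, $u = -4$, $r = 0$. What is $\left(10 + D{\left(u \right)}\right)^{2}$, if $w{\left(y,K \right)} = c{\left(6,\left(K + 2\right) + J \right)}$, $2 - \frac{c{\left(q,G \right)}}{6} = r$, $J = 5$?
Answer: $484$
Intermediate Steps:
$c{\left(q,G \right)} = 12$ ($c{\left(q,G \right)} = 12 - 0 = 12 + 0 = 12$)
$w{\left(y,K \right)} = 12$
$D{\left(V \right)} = 12$ ($D{\left(V \right)} = \left(12 - 2\right) + 2 = 10 + 2 = 12$)
$\left(10 + D{\left(u \right)}\right)^{2} = \left(10 + 12\right)^{2} = 22^{2} = 484$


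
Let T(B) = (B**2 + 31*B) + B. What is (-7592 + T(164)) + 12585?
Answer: 37137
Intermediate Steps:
T(B) = B**2 + 32*B
(-7592 + T(164)) + 12585 = (-7592 + 164*(32 + 164)) + 12585 = (-7592 + 164*196) + 12585 = (-7592 + 32144) + 12585 = 24552 + 12585 = 37137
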